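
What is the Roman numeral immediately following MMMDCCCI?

MMMDCCCI = 3801; next is 3802

MMMDCCCII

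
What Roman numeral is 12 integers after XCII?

XCII = 92
92 + 12 = 104

CIV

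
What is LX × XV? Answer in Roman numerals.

LX = 60
XV = 15
60 × 15 = 900

CM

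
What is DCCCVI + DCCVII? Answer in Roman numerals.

DCCCVI = 806
DCCVII = 707
806 + 707 = 1513

MDXIII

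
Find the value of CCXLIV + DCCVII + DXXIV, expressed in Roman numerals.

CCXLIV = 244, DCCVII = 707, DXXIV = 524
244 + 707 = 951
951 + 524 = 1475

MCDLXXV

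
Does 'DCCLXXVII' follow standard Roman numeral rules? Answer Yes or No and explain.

'DCCLXXVII': Check the rules: uses only the symbols I, V, X, L, C, D, M; no symbol is repeated more than three times in a row; V, L and D each appear at most once; no smaller symbol precedes a larger one (values never increase from left to right). Value: D (500) + C (100) + C (100) + L (50) + X (10) + X (10) + V (5) + I (1) + I (1) = 777. So it is a valid standard Roman numeral.

Yes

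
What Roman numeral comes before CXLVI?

CXLVI = 146; previous is 145

CXLV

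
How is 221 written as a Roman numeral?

Convert 221 to Roman numerals:
  221 contains 2×100 (CC)
  21 contains 2×10 (XX)
  1 contains 1×1 (I)

CCXXI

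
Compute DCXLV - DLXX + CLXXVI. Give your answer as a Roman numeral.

DCXLV = 645, DLXX = 570, CLXXVI = 176
645 - 570 = 75
75 + 176 = 251

CCLI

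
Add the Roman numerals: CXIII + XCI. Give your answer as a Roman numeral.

CXIII = 113
XCI = 91
113 + 91 = 204

CCIV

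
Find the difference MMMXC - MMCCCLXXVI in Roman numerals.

MMMXC = 3090
MMCCCLXXVI = 2376
3090 - 2376 = 714

DCCXIV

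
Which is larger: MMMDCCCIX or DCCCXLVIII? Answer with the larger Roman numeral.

MMMDCCCIX = 3809
DCCCXLVIII = 848
3809 is larger

MMMDCCCIX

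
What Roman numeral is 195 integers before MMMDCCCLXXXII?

MMMDCCCLXXXII = 3882
3882 - 195 = 3687

MMMDCLXXXVII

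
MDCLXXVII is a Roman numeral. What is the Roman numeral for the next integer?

MDCLXXVII = 1677; next is 1678

MDCLXXVIII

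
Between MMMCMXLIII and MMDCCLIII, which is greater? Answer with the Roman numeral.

MMMCMXLIII = 3943
MMDCCLIII = 2753
3943 is larger

MMMCMXLIII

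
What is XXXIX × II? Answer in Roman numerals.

XXXIX = 39
II = 2
39 × 2 = 78

LXXVIII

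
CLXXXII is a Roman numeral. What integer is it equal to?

CLXXXII: C=100, L=50, X=10, X=10, X=10, I=1, I=1
100 + 50 + 10 + 10 + 10 + 1 + 1 = 182

182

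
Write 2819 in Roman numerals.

Convert 2819 to Roman numerals:
  2819 contains 2×1000 (MM)
  819 contains 1×500 (D)
  319 contains 3×100 (CCC)
  19 contains 1×10 (X)
  9 contains 1×9 (IX)

MMDCCCXIX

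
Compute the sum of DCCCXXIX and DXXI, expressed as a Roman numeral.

DCCCXXIX = 829
DXXI = 521
829 + 521 = 1350

MCCCL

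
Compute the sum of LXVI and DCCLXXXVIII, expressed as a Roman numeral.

LXVI = 66
DCCLXXXVIII = 788
66 + 788 = 854

DCCCLIV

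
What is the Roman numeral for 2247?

Convert 2247 to Roman numerals:
  2247 contains 2×1000 (MM)
  247 contains 2×100 (CC)
  47 contains 1×40 (XL)
  7 contains 1×5 (V)
  2 contains 2×1 (II)

MMCCXLVII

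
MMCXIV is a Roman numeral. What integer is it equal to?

MMCXIV: M=1000, M=1000, C=100, X=10, IV=4
1000 + 1000 + 100 + 10 + 4 = 2114

2114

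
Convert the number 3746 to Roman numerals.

Convert 3746 to Roman numerals:
  3746 contains 3×1000 (MMM)
  746 contains 1×500 (D)
  246 contains 2×100 (CC)
  46 contains 1×40 (XL)
  6 contains 1×5 (V)
  1 contains 1×1 (I)

MMMDCCXLVI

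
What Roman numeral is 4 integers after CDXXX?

CDXXX = 430
430 + 4 = 434

CDXXXIV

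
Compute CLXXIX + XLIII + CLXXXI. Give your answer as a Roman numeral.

CLXXIX = 179, XLIII = 43, CLXXXI = 181
179 + 43 = 222
222 + 181 = 403

CDIII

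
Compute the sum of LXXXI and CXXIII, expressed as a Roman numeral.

LXXXI = 81
CXXIII = 123
81 + 123 = 204

CCIV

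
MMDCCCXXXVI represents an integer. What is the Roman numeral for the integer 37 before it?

MMDCCCXXXVI = 2836
2836 - 37 = 2799

MMDCCXCIX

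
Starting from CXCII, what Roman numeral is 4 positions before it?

CXCII = 192
192 - 4 = 188

CLXXXVIII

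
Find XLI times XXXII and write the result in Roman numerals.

XLI = 41
XXXII = 32
41 × 32 = 1312

MCCCXII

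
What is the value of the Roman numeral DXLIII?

DXLIII: D=500, XL=40, I=1, I=1, I=1
500 + 40 + 1 + 1 + 1 = 543

543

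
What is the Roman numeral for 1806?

Convert 1806 to Roman numerals:
  1806 contains 1×1000 (M)
  806 contains 1×500 (D)
  306 contains 3×100 (CCC)
  6 contains 1×5 (V)
  1 contains 1×1 (I)

MDCCCVI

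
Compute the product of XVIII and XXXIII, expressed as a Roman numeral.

XVIII = 18
XXXIII = 33
18 × 33 = 594

DXCIV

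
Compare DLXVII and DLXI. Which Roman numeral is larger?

DLXVII = 567
DLXI = 561
567 is larger

DLXVII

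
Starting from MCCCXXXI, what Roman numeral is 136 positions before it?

MCCCXXXI = 1331
1331 - 136 = 1195

MCXCV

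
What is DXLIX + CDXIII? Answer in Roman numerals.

DXLIX = 549
CDXIII = 413
549 + 413 = 962

CMLXII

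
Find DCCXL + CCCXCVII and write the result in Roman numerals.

DCCXL = 740
CCCXCVII = 397
740 + 397 = 1137

MCXXXVII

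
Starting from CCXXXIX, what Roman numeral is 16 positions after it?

CCXXXIX = 239
239 + 16 = 255

CCLV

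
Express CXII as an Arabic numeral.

CXII: C=100, X=10, I=1, I=1
100 + 10 + 1 + 1 = 112

112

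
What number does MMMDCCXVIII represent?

MMMDCCXVIII: M=1000, M=1000, M=1000, D=500, C=100, C=100, X=10, V=5, I=1, I=1, I=1
1000 + 1000 + 1000 + 500 + 100 + 100 + 10 + 5 + 1 + 1 + 1 = 3718

3718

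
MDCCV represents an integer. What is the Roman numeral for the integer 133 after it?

MDCCV = 1705
1705 + 133 = 1838

MDCCCXXXVIII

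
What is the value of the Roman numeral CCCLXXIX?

CCCLXXIX: C=100, C=100, C=100, L=50, X=10, X=10, IX=9
100 + 100 + 100 + 50 + 10 + 10 + 9 = 379

379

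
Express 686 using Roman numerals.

Convert 686 to Roman numerals:
  686 contains 1×500 (D)
  186 contains 1×100 (C)
  86 contains 1×50 (L)
  36 contains 3×10 (XXX)
  6 contains 1×5 (V)
  1 contains 1×1 (I)

DCLXXXVI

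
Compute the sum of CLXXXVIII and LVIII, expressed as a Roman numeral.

CLXXXVIII = 188
LVIII = 58
188 + 58 = 246

CCXLVI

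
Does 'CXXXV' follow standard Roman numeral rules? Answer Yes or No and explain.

'CXXXV': Check the rules: uses only the symbols I, V, X, L, C, D, M; no symbol is repeated more than three times in a row; V, L and D each appear at most once; no smaller symbol precedes a larger one (values never increase from left to right). Value: C (100) + X (10) + X (10) + X (10) + V (5) = 135. So it is a valid standard Roman numeral.

Yes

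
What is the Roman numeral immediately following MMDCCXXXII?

MMDCCXXXII = 2732, so the next integer is 2732 + 1 = 2733

MMDCCXXXIII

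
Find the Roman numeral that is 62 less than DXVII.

DXVII = 517
517 - 62 = 455

CDLV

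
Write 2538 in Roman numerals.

Convert 2538 to Roman numerals:
  2538 contains 2×1000 (MM)
  538 contains 1×500 (D)
  38 contains 3×10 (XXX)
  8 contains 1×5 (V)
  3 contains 3×1 (III)

MMDXXXVIII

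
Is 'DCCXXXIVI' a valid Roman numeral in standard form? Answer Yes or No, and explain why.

'DCCXXXIVI': I cannot come right after the subtractive pair IV: once I is subtracted in IV, the next symbol must be smaller than I

No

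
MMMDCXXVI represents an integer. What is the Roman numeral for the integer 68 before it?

MMMDCXXVI = 3626
3626 - 68 = 3558

MMMDLVIII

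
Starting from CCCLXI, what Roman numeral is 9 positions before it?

CCCLXI = 361
361 - 9 = 352

CCCLII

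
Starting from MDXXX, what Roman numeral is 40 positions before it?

MDXXX = 1530
1530 - 40 = 1490

MCDXC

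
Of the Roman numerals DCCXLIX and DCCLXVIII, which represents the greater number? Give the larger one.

DCCXLIX = 749
DCCLXVIII = 768
768 is larger

DCCLXVIII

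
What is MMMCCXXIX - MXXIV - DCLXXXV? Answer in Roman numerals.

MMMCCXXIX = 3229, MXXIV = 1024, DCLXXXV = 685
3229 - 1024 = 2205
2205 - 685 = 1520

MDXX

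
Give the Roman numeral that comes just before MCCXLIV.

MCCXLIV = 1244, so the previous integer is 1244 - 1 = 1243

MCCXLIII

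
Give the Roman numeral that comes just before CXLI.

CXLI = 141; previous is 140

CXL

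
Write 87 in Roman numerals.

Convert 87 to Roman numerals:
  87 contains 1×50 (L)
  37 contains 3×10 (XXX)
  7 contains 1×5 (V)
  2 contains 2×1 (II)

LXXXVII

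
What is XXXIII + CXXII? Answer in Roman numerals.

XXXIII = 33
CXXII = 122
33 + 122 = 155

CLV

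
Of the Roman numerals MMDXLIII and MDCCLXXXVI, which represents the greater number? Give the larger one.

MMDXLIII = 2543
MDCCLXXXVI = 1786
2543 is larger

MMDXLIII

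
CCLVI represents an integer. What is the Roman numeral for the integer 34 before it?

CCLVI = 256
256 - 34 = 222

CCXXII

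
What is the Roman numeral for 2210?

Convert 2210 to Roman numerals:
  2210 contains 2×1000 (MM)
  210 contains 2×100 (CC)
  10 contains 1×10 (X)

MMCCX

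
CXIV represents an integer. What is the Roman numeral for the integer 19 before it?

CXIV = 114
114 - 19 = 95

XCV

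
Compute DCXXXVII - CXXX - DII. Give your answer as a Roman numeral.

DCXXXVII = 637, CXXX = 130, DII = 502
637 - 130 = 507
507 - 502 = 5

V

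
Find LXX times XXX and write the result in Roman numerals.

LXX = 70
XXX = 30
70 × 30 = 2100

MMC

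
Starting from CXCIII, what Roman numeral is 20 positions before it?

CXCIII = 193
193 - 20 = 173

CLXXIII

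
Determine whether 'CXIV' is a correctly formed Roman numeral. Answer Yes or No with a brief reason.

'CXIV': Check the rules: uses only the symbols I, V, X, L, C, D, M; no symbol is repeated more than three times in a row; V, L and D each appear at most once; the only place a smaller symbol precedes a larger one is the allowed subtractive pair IV, the symbol right after such a pair (if any) is smaller than the pair's first symbol, and otherwise the values never increase from left to right. Value: C (100) + X (10) + IV (4) = 114. So it is a valid standard Roman numeral.

Yes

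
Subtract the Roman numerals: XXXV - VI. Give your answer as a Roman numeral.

XXXV = 35
VI = 6
35 - 6 = 29

XXIX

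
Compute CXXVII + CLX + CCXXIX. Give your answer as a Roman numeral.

CXXVII = 127, CLX = 160, CCXXIX = 229
127 + 160 = 287
287 + 229 = 516

DXVI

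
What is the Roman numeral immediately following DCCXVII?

DCCXVII = 717; next is 718

DCCXVIII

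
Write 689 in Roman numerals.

Convert 689 to Roman numerals:
  689 contains 1×500 (D)
  189 contains 1×100 (C)
  89 contains 1×50 (L)
  39 contains 3×10 (XXX)
  9 contains 1×9 (IX)

DCLXXXIX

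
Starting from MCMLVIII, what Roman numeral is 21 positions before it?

MCMLVIII = 1958
1958 - 21 = 1937

MCMXXXVII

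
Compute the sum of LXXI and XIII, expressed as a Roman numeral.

LXXI = 71
XIII = 13
71 + 13 = 84

LXXXIV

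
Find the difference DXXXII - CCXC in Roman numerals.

DXXXII = 532
CCXC = 290
532 - 290 = 242

CCXLII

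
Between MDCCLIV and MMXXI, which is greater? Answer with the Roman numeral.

MDCCLIV = 1754
MMXXI = 2021
2021 is larger

MMXXI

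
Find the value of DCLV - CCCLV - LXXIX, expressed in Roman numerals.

DCLV = 655, CCCLV = 355, LXXIX = 79
655 - 355 = 300
300 - 79 = 221

CCXXI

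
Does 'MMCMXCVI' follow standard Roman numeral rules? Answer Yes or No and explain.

'MMCMXCVI': Check the rules: uses only the symbols I, V, X, L, C, D, M; no symbol is repeated more than three times in a row; V, L and D each appear at most once; the only places a smaller symbol precedes a larger one are the allowed subtractive pairs CM, XC, the symbol right after such a pair (if any) is smaller than the pair's first symbol, and otherwise the values never increase from left to right. Value: M (1000) + M (1000) + CM (900) + XC (90) + V (5) + I (1) = 2996. So it is a valid standard Roman numeral.

Yes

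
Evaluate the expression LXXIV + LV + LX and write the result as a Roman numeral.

LXXIV = 74, LV = 55, LX = 60
74 + 55 = 129
129 + 60 = 189

CLXXXIX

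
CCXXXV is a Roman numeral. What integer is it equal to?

CCXXXV: C=100, C=100, X=10, X=10, X=10, V=5
100 + 100 + 10 + 10 + 10 + 5 = 235

235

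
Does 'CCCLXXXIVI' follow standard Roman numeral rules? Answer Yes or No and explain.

'CCCLXXXIVI': I cannot come right after the subtractive pair IV: once I is subtracted in IV, the next symbol must be smaller than I

No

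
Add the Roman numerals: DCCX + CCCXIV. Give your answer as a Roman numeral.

DCCX = 710
CCCXIV = 314
710 + 314 = 1024

MXXIV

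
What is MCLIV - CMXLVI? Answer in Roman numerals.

MCLIV = 1154
CMXLVI = 946
1154 - 946 = 208

CCVIII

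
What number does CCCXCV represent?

CCCXCV: C=100, C=100, C=100, XC=90, V=5
100 + 100 + 100 + 90 + 5 = 395

395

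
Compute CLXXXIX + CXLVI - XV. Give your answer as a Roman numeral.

CLXXXIX = 189, CXLVI = 146, XV = 15
189 + 146 = 335
335 - 15 = 320

CCCXX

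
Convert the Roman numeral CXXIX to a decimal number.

CXXIX: C=100, X=10, X=10, IX=9
100 + 10 + 10 + 9 = 129

129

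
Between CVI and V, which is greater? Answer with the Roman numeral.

CVI = 106
V = 5
106 is larger

CVI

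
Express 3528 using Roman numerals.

Convert 3528 to Roman numerals:
  3528 contains 3×1000 (MMM)
  528 contains 1×500 (D)
  28 contains 2×10 (XX)
  8 contains 1×5 (V)
  3 contains 3×1 (III)

MMMDXXVIII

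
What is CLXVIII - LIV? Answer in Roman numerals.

CLXVIII = 168
LIV = 54
168 - 54 = 114

CXIV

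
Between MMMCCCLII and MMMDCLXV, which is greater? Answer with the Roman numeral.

MMMCCCLII = 3352
MMMDCLXV = 3665
3665 is larger

MMMDCLXV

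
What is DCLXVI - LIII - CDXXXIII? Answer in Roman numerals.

DCLXVI = 666, LIII = 53, CDXXXIII = 433
666 - 53 = 613
613 - 433 = 180

CLXXX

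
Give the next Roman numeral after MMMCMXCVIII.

MMMCMXCVIII = 3998, so the next integer is 3998 + 1 = 3999

MMMCMXCIX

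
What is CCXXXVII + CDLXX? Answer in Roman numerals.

CCXXXVII = 237
CDLXX = 470
237 + 470 = 707

DCCVII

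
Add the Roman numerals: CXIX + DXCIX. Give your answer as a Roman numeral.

CXIX = 119
DXCIX = 599
119 + 599 = 718

DCCXVIII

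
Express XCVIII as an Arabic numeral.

XCVIII: XC=90, V=5, I=1, I=1, I=1
90 + 5 + 1 + 1 + 1 = 98

98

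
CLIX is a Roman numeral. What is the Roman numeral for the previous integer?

CLIX = 159, so the previous integer is 159 - 1 = 158

CLVIII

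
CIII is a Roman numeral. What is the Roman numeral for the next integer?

CIII = 103; next is 104

CIV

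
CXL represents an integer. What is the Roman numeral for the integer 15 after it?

CXL = 140
140 + 15 = 155

CLV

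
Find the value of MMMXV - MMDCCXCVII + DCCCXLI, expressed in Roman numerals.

MMMXV = 3015, MMDCCXCVII = 2797, DCCCXLI = 841
3015 - 2797 = 218
218 + 841 = 1059

MLIX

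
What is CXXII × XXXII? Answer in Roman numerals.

CXXII = 122
XXXII = 32
122 × 32 = 3904

MMMCMIV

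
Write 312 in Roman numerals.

Convert 312 to Roman numerals:
  312 contains 3×100 (CCC)
  12 contains 1×10 (X)
  2 contains 2×1 (II)

CCCXII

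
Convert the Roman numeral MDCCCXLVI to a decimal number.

MDCCCXLVI: M=1000, D=500, C=100, C=100, C=100, XL=40, V=5, I=1
1000 + 500 + 100 + 100 + 100 + 40 + 5 + 1 = 1846

1846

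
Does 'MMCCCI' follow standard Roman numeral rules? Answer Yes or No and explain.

'MMCCCI': Check the rules: uses only the symbols I, V, X, L, C, D, M; no symbol is repeated more than three times in a row; V, L and D each appear at most once; no smaller symbol precedes a larger one (values never increase from left to right). Value: M (1000) + M (1000) + C (100) + C (100) + C (100) + I (1) = 2301. So it is a valid standard Roman numeral.

Yes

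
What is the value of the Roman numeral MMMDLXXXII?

MMMDLXXXII: M=1000, M=1000, M=1000, D=500, L=50, X=10, X=10, X=10, I=1, I=1
1000 + 1000 + 1000 + 500 + 50 + 10 + 10 + 10 + 1 + 1 = 3582

3582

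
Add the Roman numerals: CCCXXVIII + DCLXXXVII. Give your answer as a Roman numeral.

CCCXXVIII = 328
DCLXXXVII = 687
328 + 687 = 1015

MXV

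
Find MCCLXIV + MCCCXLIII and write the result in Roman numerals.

MCCLXIV = 1264
MCCCXLIII = 1343
1264 + 1343 = 2607

MMDCVII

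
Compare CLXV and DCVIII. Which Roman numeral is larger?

CLXV = 165
DCVIII = 608
608 is larger

DCVIII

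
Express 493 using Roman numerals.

Convert 493 to Roman numerals:
  493 contains 1×400 (CD)
  93 contains 1×90 (XC)
  3 contains 3×1 (III)

CDXCIII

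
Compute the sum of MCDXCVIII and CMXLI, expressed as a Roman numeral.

MCDXCVIII = 1498
CMXLI = 941
1498 + 941 = 2439

MMCDXXXIX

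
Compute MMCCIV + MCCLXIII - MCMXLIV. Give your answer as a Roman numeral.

MMCCIV = 2204, MCCLXIII = 1263, MCMXLIV = 1944
2204 + 1263 = 3467
3467 - 1944 = 1523

MDXXIII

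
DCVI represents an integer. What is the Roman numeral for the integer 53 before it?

DCVI = 606
606 - 53 = 553

DLIII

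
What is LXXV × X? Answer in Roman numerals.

LXXV = 75
X = 10
75 × 10 = 750

DCCL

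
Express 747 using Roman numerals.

Convert 747 to Roman numerals:
  747 contains 1×500 (D)
  247 contains 2×100 (CC)
  47 contains 1×40 (XL)
  7 contains 1×5 (V)
  2 contains 2×1 (II)

DCCXLVII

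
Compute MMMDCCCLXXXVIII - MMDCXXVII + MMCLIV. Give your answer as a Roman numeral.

MMMDCCCLXXXVIII = 3888, MMDCXXVII = 2627, MMCLIV = 2154
3888 - 2627 = 1261
1261 + 2154 = 3415

MMMCDXV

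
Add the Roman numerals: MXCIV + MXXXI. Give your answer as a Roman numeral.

MXCIV = 1094
MXXXI = 1031
1094 + 1031 = 2125

MMCXXV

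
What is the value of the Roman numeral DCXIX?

DCXIX: D=500, C=100, X=10, IX=9
500 + 100 + 10 + 9 = 619

619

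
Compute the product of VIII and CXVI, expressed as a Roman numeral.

VIII = 8
CXVI = 116
8 × 116 = 928

CMXXVIII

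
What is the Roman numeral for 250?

Convert 250 to Roman numerals:
  250 contains 2×100 (CC)
  50 contains 1×50 (L)

CCL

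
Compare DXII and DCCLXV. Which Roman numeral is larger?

DXII = 512
DCCLXV = 765
765 is larger

DCCLXV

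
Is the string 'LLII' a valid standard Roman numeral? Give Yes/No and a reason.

'LLII': L should not appear more than once

No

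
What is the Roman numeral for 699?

Convert 699 to Roman numerals:
  699 contains 1×500 (D)
  199 contains 1×100 (C)
  99 contains 1×90 (XC)
  9 contains 1×9 (IX)

DCXCIX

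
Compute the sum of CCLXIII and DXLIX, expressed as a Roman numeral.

CCLXIII = 263
DXLIX = 549
263 + 549 = 812

DCCCXII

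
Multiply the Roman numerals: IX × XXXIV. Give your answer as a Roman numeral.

IX = 9
XXXIV = 34
9 × 34 = 306

CCCVI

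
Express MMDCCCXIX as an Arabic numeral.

MMDCCCXIX: M=1000, M=1000, D=500, C=100, C=100, C=100, X=10, IX=9
1000 + 1000 + 500 + 100 + 100 + 100 + 10 + 9 = 2819

2819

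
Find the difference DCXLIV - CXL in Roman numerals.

DCXLIV = 644
CXL = 140
644 - 140 = 504

DIV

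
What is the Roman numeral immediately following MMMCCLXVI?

MMMCCLXVI = 3266, so the next integer is 3266 + 1 = 3267

MMMCCLXVII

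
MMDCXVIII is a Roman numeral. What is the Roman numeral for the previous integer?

MMDCXVIII = 2618; previous is 2617

MMDCXVII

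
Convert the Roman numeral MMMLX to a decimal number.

MMMLX: M=1000, M=1000, M=1000, L=50, X=10
1000 + 1000 + 1000 + 50 + 10 = 3060

3060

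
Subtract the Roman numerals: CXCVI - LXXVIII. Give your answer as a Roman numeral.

CXCVI = 196
LXXVIII = 78
196 - 78 = 118

CXVIII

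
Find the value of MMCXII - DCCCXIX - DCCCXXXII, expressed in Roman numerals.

MMCXII = 2112, DCCCXIX = 819, DCCCXXXII = 832
2112 - 819 = 1293
1293 - 832 = 461

CDLXI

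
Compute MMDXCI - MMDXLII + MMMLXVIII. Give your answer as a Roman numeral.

MMDXCI = 2591, MMDXLII = 2542, MMMLXVIII = 3068
2591 - 2542 = 49
49 + 3068 = 3117

MMMCXVII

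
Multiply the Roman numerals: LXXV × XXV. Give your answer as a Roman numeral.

LXXV = 75
XXV = 25
75 × 25 = 1875

MDCCCLXXV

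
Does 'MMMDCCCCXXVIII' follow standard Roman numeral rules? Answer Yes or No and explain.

'MMMDCCCCXXVIII': More than 3 consecutive C's

No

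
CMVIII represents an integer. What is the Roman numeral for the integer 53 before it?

CMVIII = 908
908 - 53 = 855

DCCCLV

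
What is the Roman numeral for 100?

Convert 100 to Roman numerals:
  100 contains 1×100 (C)

C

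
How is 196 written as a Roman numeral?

Convert 196 to Roman numerals:
  196 contains 1×100 (C)
  96 contains 1×90 (XC)
  6 contains 1×5 (V)
  1 contains 1×1 (I)

CXCVI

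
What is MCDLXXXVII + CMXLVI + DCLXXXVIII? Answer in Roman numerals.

MCDLXXXVII = 1487, CMXLVI = 946, DCLXXXVIII = 688
1487 + 946 = 2433
2433 + 688 = 3121

MMMCXXI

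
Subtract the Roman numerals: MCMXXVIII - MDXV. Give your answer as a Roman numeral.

MCMXXVIII = 1928
MDXV = 1515
1928 - 1515 = 413

CDXIII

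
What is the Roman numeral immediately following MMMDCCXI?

MMMDCCXI = 3711; next is 3712

MMMDCCXII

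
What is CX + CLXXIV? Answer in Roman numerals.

CX = 110
CLXXIV = 174
110 + 174 = 284

CCLXXXIV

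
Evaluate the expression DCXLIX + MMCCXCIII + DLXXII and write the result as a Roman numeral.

DCXLIX = 649, MMCCXCIII = 2293, DLXXII = 572
649 + 2293 = 2942
2942 + 572 = 3514

MMMDXIV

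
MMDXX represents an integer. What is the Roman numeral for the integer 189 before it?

MMDXX = 2520
2520 - 189 = 2331

MMCCCXXXI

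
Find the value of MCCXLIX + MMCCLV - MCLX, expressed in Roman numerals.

MCCXLIX = 1249, MMCCLV = 2255, MCLX = 1160
1249 + 2255 = 3504
3504 - 1160 = 2344

MMCCCXLIV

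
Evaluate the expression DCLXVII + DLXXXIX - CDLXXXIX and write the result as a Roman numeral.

DCLXVII = 667, DLXXXIX = 589, CDLXXXIX = 489
667 + 589 = 1256
1256 - 489 = 767

DCCLXVII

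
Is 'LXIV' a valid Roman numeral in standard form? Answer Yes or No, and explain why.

'LXIV': Check the rules: uses only the symbols I, V, X, L, C, D, M; no symbol is repeated more than three times in a row; V, L and D each appear at most once; the only place a smaller symbol precedes a larger one is the allowed subtractive pair IV, the symbol right after such a pair (if any) is smaller than the pair's first symbol, and otherwise the values never increase from left to right. Value: L (50) + X (10) + IV (4) = 64. So it is a valid standard Roman numeral.

Yes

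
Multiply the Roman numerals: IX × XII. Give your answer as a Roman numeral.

IX = 9
XII = 12
9 × 12 = 108

CVIII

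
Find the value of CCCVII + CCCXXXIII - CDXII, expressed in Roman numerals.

CCCVII = 307, CCCXXXIII = 333, CDXII = 412
307 + 333 = 640
640 - 412 = 228

CCXXVIII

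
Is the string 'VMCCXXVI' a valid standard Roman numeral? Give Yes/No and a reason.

'VMCCXXVI': V should not appear more than once

No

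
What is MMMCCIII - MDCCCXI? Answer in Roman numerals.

MMMCCIII = 3203
MDCCCXI = 1811
3203 - 1811 = 1392

MCCCXCII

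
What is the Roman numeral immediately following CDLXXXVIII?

CDLXXXVIII = 488; next is 489

CDLXXXIX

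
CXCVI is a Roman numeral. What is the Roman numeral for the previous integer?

CXCVI = 196; previous is 195

CXCV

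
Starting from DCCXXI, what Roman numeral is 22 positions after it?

DCCXXI = 721
721 + 22 = 743

DCCXLIII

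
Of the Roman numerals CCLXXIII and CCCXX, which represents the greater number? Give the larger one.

CCLXXIII = 273
CCCXX = 320
320 is larger

CCCXX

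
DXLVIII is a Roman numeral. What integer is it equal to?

DXLVIII: D=500, XL=40, V=5, I=1, I=1, I=1
500 + 40 + 5 + 1 + 1 + 1 = 548

548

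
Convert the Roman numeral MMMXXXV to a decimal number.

MMMXXXV: M=1000, M=1000, M=1000, X=10, X=10, X=10, V=5
1000 + 1000 + 1000 + 10 + 10 + 10 + 5 = 3035

3035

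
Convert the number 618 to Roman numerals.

Convert 618 to Roman numerals:
  618 contains 1×500 (D)
  118 contains 1×100 (C)
  18 contains 1×10 (X)
  8 contains 1×5 (V)
  3 contains 3×1 (III)

DCXVIII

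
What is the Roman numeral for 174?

Convert 174 to Roman numerals:
  174 contains 1×100 (C)
  74 contains 1×50 (L)
  24 contains 2×10 (XX)
  4 contains 1×4 (IV)

CLXXIV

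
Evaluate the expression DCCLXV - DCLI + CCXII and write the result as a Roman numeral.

DCCLXV = 765, DCLI = 651, CCXII = 212
765 - 651 = 114
114 + 212 = 326

CCCXXVI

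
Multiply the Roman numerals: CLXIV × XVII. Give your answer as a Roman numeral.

CLXIV = 164
XVII = 17
164 × 17 = 2788

MMDCCLXXXVIII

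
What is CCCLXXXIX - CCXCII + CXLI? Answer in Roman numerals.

CCCLXXXIX = 389, CCXCII = 292, CXLI = 141
389 - 292 = 97
97 + 141 = 238

CCXXXVIII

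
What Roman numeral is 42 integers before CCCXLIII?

CCCXLIII = 343
343 - 42 = 301

CCCI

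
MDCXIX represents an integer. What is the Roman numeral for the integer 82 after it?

MDCXIX = 1619
1619 + 82 = 1701

MDCCI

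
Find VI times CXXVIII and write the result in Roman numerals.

VI = 6
CXXVIII = 128
6 × 128 = 768

DCCLXVIII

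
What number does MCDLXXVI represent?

MCDLXXVI: M=1000, CD=400, L=50, X=10, X=10, V=5, I=1
1000 + 400 + 50 + 10 + 10 + 5 + 1 = 1476

1476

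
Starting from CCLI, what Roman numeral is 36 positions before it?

CCLI = 251
251 - 36 = 215

CCXV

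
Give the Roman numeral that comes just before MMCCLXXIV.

MMCCLXXIV = 2274, so the previous integer is 2274 - 1 = 2273

MMCCLXXIII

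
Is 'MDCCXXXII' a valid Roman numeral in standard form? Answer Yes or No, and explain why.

'MDCCXXXII': Check the rules: uses only the symbols I, V, X, L, C, D, M; no symbol is repeated more than three times in a row; V, L and D each appear at most once; no smaller symbol precedes a larger one (values never increase from left to right). Value: M (1000) + D (500) + C (100) + C (100) + X (10) + X (10) + X (10) + I (1) + I (1) = 1732. So it is a valid standard Roman numeral.

Yes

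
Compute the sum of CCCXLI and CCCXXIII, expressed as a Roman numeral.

CCCXLI = 341
CCCXXIII = 323
341 + 323 = 664

DCLXIV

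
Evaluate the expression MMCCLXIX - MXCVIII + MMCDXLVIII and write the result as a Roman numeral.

MMCCLXIX = 2269, MXCVIII = 1098, MMCDXLVIII = 2448
2269 - 1098 = 1171
1171 + 2448 = 3619

MMMDCXIX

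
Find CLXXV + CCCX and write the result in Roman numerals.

CLXXV = 175
CCCX = 310
175 + 310 = 485

CDLXXXV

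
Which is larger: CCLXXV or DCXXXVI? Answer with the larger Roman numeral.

CCLXXV = 275
DCXXXVI = 636
636 is larger

DCXXXVI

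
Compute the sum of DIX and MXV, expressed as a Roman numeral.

DIX = 509
MXV = 1015
509 + 1015 = 1524

MDXXIV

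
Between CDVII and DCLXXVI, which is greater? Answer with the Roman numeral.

CDVII = 407
DCLXXVI = 676
676 is larger

DCLXXVI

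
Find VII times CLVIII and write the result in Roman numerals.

VII = 7
CLVIII = 158
7 × 158 = 1106

MCVI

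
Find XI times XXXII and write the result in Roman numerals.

XI = 11
XXXII = 32
11 × 32 = 352

CCCLII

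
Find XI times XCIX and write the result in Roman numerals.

XI = 11
XCIX = 99
11 × 99 = 1089

MLXXXIX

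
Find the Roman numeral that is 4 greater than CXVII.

CXVII = 117
117 + 4 = 121

CXXI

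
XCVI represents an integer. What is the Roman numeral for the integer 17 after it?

XCVI = 96
96 + 17 = 113

CXIII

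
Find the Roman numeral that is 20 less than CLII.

CLII = 152
152 - 20 = 132

CXXXII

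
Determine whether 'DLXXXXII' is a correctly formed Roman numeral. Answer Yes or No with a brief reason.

'DLXXXXII': More than 3 consecutive X's

No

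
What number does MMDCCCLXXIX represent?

MMDCCCLXXIX: M=1000, M=1000, D=500, C=100, C=100, C=100, L=50, X=10, X=10, IX=9
1000 + 1000 + 500 + 100 + 100 + 100 + 50 + 10 + 10 + 9 = 2879

2879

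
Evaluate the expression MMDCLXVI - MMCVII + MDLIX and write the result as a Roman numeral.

MMDCLXVI = 2666, MMCVII = 2107, MDLIX = 1559
2666 - 2107 = 559
559 + 1559 = 2118

MMCXVIII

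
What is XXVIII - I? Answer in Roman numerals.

XXVIII = 28
I = 1
28 - 1 = 27

XXVII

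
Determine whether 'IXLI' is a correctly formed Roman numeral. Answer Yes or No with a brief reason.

'IXLI': I (position 1) comes before the larger symbol L (position 3) without being directly in front of it as a subtractive pair; apart from IV, IX, XL, XC, CD and CM, symbols must go from largest to smallest

No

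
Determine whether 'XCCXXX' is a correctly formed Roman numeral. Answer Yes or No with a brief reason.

'XCCXXX': X (position 1) comes before the larger symbol C (position 3) without being directly in front of it as a subtractive pair; apart from IV, IX, XL, XC, CD and CM, symbols must go from largest to smallest

No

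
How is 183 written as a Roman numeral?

Convert 183 to Roman numerals:
  183 contains 1×100 (C)
  83 contains 1×50 (L)
  33 contains 3×10 (XXX)
  3 contains 3×1 (III)

CLXXXIII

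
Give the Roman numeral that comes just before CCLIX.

CCLIX = 259, so the previous integer is 259 - 1 = 258

CCLVIII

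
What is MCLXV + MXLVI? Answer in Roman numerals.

MCLXV = 1165
MXLVI = 1046
1165 + 1046 = 2211

MMCCXI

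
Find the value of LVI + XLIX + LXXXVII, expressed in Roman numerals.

LVI = 56, XLIX = 49, LXXXVII = 87
56 + 49 = 105
105 + 87 = 192

CXCII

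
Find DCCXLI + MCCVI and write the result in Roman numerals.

DCCXLI = 741
MCCVI = 1206
741 + 1206 = 1947

MCMXLVII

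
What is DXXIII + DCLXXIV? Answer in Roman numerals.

DXXIII = 523
DCLXXIV = 674
523 + 674 = 1197

MCXCVII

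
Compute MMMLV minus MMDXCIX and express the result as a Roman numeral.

MMMLV = 3055
MMDXCIX = 2599
3055 - 2599 = 456

CDLVI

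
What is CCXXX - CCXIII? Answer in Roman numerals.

CCXXX = 230
CCXIII = 213
230 - 213 = 17

XVII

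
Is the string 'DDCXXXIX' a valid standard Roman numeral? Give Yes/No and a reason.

'DDCXXXIX': D should not appear more than once

No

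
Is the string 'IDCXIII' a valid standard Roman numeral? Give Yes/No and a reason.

'IDCXIII': Invalid subtractive combination: ID

No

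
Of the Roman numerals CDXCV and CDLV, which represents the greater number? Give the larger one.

CDXCV = 495
CDLV = 455
495 is larger

CDXCV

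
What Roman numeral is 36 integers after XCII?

XCII = 92
92 + 36 = 128

CXXVIII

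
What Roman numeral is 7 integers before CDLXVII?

CDLXVII = 467
467 - 7 = 460

CDLX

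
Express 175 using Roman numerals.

Convert 175 to Roman numerals:
  175 contains 1×100 (C)
  75 contains 1×50 (L)
  25 contains 2×10 (XX)
  5 contains 1×5 (V)

CLXXV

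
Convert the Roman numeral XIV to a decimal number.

XIV: X=10, IV=4
10 + 4 = 14

14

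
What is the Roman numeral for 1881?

Convert 1881 to Roman numerals:
  1881 contains 1×1000 (M)
  881 contains 1×500 (D)
  381 contains 3×100 (CCC)
  81 contains 1×50 (L)
  31 contains 3×10 (XXX)
  1 contains 1×1 (I)

MDCCCLXXXI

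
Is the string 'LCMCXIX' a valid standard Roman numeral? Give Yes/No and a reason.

'LCMCXIX': Invalid subtractive combination: LC

No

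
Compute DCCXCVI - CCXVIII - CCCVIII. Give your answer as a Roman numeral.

DCCXCVI = 796, CCXVIII = 218, CCCVIII = 308
796 - 218 = 578
578 - 308 = 270

CCLXX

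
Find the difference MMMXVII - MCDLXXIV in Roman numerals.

MMMXVII = 3017
MCDLXXIV = 1474
3017 - 1474 = 1543

MDXLIII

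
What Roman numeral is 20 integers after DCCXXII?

DCCXXII = 722
722 + 20 = 742

DCCXLII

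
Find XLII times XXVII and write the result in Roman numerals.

XLII = 42
XXVII = 27
42 × 27 = 1134

MCXXXIV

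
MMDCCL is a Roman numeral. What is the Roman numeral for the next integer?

MMDCCL = 2750; next is 2751

MMDCCLI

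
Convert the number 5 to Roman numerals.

Convert 5 to Roman numerals:
  5 contains 1×5 (V)

V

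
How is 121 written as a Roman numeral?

Convert 121 to Roman numerals:
  121 contains 1×100 (C)
  21 contains 2×10 (XX)
  1 contains 1×1 (I)

CXXI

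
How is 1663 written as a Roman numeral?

Convert 1663 to Roman numerals:
  1663 contains 1×1000 (M)
  663 contains 1×500 (D)
  163 contains 1×100 (C)
  63 contains 1×50 (L)
  13 contains 1×10 (X)
  3 contains 3×1 (III)

MDCLXIII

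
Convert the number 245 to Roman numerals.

Convert 245 to Roman numerals:
  245 contains 2×100 (CC)
  45 contains 1×40 (XL)
  5 contains 1×5 (V)

CCXLV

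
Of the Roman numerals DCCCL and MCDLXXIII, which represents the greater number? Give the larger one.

DCCCL = 850
MCDLXXIII = 1473
1473 is larger

MCDLXXIII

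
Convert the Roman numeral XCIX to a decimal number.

XCIX: XC=90, IX=9
90 + 9 = 99

99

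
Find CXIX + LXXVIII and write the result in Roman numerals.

CXIX = 119
LXXVIII = 78
119 + 78 = 197

CXCVII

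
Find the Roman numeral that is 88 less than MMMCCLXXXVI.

MMMCCLXXXVI = 3286
3286 - 88 = 3198

MMMCXCVIII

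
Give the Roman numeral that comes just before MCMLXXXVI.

MCMLXXXVI = 1986; previous is 1985

MCMLXXXV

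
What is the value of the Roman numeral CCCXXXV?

CCCXXXV: C=100, C=100, C=100, X=10, X=10, X=10, V=5
100 + 100 + 100 + 10 + 10 + 10 + 5 = 335

335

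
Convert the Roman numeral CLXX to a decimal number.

CLXX: C=100, L=50, X=10, X=10
100 + 50 + 10 + 10 = 170

170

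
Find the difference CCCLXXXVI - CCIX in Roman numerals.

CCCLXXXVI = 386
CCIX = 209
386 - 209 = 177

CLXXVII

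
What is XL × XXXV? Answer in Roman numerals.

XL = 40
XXXV = 35
40 × 35 = 1400

MCD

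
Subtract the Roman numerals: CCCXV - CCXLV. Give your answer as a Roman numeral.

CCCXV = 315
CCXLV = 245
315 - 245 = 70

LXX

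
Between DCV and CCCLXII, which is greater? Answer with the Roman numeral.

DCV = 605
CCCLXII = 362
605 is larger

DCV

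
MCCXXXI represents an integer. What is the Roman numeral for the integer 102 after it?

MCCXXXI = 1231
1231 + 102 = 1333

MCCCXXXIII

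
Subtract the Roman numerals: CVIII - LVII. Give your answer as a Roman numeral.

CVIII = 108
LVII = 57
108 - 57 = 51

LI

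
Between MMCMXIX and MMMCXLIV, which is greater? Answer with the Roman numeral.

MMCMXIX = 2919
MMMCXLIV = 3144
3144 is larger

MMMCXLIV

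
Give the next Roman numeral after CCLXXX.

CCLXXX = 280; next is 281

CCLXXXI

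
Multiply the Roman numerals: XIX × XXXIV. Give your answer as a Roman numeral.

XIX = 19
XXXIV = 34
19 × 34 = 646

DCXLVI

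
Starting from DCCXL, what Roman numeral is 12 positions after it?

DCCXL = 740
740 + 12 = 752

DCCLII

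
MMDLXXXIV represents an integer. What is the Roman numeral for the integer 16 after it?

MMDLXXXIV = 2584
2584 + 16 = 2600

MMDC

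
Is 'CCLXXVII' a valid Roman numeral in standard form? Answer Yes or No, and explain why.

'CCLXXVII': Check the rules: uses only the symbols I, V, X, L, C, D, M; no symbol is repeated more than three times in a row; V, L and D each appear at most once; no smaller symbol precedes a larger one (values never increase from left to right). Value: C (100) + C (100) + L (50) + X (10) + X (10) + V (5) + I (1) + I (1) = 277. So it is a valid standard Roman numeral.

Yes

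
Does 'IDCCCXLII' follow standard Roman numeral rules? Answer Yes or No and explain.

'IDCCCXLII': Invalid subtractive combination: ID

No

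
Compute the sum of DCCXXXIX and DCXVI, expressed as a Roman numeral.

DCCXXXIX = 739
DCXVI = 616
739 + 616 = 1355

MCCCLV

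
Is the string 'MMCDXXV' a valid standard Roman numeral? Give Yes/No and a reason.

'MMCDXXV': Check the rules: uses only the symbols I, V, X, L, C, D, M; no symbol is repeated more than three times in a row; V, L and D each appear at most once; the only place a smaller symbol precedes a larger one is the allowed subtractive pair CD, the symbol right after such a pair (if any) is smaller than the pair's first symbol, and otherwise the values never increase from left to right. Value: M (1000) + M (1000) + CD (400) + X (10) + X (10) + V (5) = 2425. So it is a valid standard Roman numeral.

Yes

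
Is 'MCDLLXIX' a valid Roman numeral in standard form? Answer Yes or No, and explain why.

'MCDLLXIX': L should not appear more than once

No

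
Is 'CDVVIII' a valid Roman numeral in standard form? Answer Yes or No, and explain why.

'CDVVIII': V should not appear more than once

No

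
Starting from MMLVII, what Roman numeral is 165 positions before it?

MMLVII = 2057
2057 - 165 = 1892

MDCCCXCII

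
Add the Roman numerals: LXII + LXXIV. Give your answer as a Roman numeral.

LXII = 62
LXXIV = 74
62 + 74 = 136

CXXXVI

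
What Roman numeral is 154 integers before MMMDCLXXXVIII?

MMMDCLXXXVIII = 3688
3688 - 154 = 3534

MMMDXXXIV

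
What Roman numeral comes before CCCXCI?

CCCXCI = 391, so the previous integer is 391 - 1 = 390

CCCXC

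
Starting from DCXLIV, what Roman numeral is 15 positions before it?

DCXLIV = 644
644 - 15 = 629

DCXXIX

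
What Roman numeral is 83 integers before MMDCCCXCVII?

MMDCCCXCVII = 2897
2897 - 83 = 2814

MMDCCCXIV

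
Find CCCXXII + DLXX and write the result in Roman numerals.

CCCXXII = 322
DLXX = 570
322 + 570 = 892

DCCCXCII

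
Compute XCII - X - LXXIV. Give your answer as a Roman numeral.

XCII = 92, X = 10, LXXIV = 74
92 - 10 = 82
82 - 74 = 8

VIII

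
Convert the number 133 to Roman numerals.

Convert 133 to Roman numerals:
  133 contains 1×100 (C)
  33 contains 3×10 (XXX)
  3 contains 3×1 (III)

CXXXIII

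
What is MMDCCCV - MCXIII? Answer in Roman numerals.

MMDCCCV = 2805
MCXIII = 1113
2805 - 1113 = 1692

MDCXCII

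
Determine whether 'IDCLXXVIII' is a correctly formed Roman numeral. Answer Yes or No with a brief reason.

'IDCLXXVIII': Invalid subtractive combination: ID

No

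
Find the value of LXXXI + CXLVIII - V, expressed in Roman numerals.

LXXXI = 81, CXLVIII = 148, V = 5
81 + 148 = 229
229 - 5 = 224

CCXXIV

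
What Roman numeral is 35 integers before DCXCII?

DCXCII = 692
692 - 35 = 657

DCLVII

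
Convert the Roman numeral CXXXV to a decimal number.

CXXXV: C=100, X=10, X=10, X=10, V=5
100 + 10 + 10 + 10 + 5 = 135

135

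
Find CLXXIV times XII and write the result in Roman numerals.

CLXXIV = 174
XII = 12
174 × 12 = 2088

MMLXXXVIII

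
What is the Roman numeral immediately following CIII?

CIII = 103; next is 104

CIV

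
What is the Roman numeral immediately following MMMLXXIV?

MMMLXXIV = 3074; next is 3075

MMMLXXV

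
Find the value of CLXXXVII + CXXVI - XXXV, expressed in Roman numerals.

CLXXXVII = 187, CXXVI = 126, XXXV = 35
187 + 126 = 313
313 - 35 = 278

CCLXXVIII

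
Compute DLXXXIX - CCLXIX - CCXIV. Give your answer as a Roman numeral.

DLXXXIX = 589, CCLXIX = 269, CCXIV = 214
589 - 269 = 320
320 - 214 = 106

CVI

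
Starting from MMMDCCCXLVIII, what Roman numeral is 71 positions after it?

MMMDCCCXLVIII = 3848
3848 + 71 = 3919

MMMCMXIX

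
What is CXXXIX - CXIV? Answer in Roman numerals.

CXXXIX = 139
CXIV = 114
139 - 114 = 25

XXV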